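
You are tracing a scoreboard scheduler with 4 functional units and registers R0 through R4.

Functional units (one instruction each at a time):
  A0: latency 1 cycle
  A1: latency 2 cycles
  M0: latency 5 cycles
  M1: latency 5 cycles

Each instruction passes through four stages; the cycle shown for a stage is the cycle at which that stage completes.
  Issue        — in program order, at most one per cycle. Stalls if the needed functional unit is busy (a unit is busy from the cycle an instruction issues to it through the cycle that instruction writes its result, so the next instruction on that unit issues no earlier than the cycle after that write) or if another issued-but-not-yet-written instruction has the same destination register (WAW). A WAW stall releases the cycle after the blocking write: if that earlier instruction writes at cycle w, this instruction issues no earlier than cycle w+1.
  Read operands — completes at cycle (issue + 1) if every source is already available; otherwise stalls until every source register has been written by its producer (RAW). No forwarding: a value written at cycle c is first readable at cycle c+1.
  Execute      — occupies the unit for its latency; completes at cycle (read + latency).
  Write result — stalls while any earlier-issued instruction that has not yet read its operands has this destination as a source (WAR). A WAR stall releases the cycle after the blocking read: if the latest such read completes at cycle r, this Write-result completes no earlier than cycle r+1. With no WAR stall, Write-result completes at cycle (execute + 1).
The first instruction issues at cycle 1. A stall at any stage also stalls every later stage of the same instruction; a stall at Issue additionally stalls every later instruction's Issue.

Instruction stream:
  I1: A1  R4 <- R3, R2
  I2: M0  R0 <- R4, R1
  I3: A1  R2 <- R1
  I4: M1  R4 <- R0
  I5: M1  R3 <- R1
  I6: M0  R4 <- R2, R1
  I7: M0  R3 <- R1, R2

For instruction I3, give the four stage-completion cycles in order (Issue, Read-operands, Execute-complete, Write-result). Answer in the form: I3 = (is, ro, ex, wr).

t=1  I1→A1
t=2  I1 RO · I2→M0
t=4  I1 EX
t=5  I1 WR R4
t=6  I2 RO · I3→A1
t=7  I3 RO · I4→M1
t=9  I3 EX
t=10  I3 WR R2
t=11  I2 EX
t=12  I2 WR R0
t=13  I4 RO
t=18  I4 EX
t=19  I4 WR R4
t=20  I5→M1
t=21  I5 RO · I6→M0
t=22  I6 RO
t=26  I5 EX
t=27  I5 WR R3 · I6 EX
t=28  I6 WR R4
t=29  I7→M0
t=30  I7 RO
t=35  I7 EX
t=36  I7 WR R3

I3 = (6, 7, 9, 10)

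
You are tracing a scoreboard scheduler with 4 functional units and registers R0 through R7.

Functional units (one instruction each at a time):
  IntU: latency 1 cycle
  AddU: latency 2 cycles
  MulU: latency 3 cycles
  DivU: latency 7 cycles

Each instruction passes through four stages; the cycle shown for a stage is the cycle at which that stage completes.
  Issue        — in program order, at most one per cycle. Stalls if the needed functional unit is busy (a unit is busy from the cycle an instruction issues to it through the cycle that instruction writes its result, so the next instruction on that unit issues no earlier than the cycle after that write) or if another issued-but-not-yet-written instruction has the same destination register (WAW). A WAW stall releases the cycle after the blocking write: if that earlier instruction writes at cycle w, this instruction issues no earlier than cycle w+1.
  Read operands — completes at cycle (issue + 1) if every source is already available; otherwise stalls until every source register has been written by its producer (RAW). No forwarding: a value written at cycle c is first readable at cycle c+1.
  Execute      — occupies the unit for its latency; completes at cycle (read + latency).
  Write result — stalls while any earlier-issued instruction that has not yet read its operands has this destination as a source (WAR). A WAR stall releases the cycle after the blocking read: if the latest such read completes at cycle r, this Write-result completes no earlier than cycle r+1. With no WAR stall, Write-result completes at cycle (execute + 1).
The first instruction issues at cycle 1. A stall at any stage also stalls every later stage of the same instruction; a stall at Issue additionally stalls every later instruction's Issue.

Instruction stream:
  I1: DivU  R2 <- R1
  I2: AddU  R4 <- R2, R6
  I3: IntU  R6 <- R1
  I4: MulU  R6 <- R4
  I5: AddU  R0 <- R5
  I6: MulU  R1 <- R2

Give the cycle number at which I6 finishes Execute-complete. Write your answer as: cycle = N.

cycle = 24

I1  is:1  ro:2  ex:9  wr:10
I2  is:2  ro:11  ex:13  wr:14  — RAW R2: wait I1 write@10
I3  is:3  ro:4  ex:5  wr:12  — WAR R6: wait I2 read@11
I4  is:13  ro:15  ex:18  wr:19  — WAW R6: wait I3 write@12, RAW R4: wait I2 write@14
I5  is:15  ro:16  ex:18  wr:19  — struct: AddU busy until I2 writes@14
I6  is:20  ro:21  ex:24  wr:25  — struct: MulU busy until I4 writes@19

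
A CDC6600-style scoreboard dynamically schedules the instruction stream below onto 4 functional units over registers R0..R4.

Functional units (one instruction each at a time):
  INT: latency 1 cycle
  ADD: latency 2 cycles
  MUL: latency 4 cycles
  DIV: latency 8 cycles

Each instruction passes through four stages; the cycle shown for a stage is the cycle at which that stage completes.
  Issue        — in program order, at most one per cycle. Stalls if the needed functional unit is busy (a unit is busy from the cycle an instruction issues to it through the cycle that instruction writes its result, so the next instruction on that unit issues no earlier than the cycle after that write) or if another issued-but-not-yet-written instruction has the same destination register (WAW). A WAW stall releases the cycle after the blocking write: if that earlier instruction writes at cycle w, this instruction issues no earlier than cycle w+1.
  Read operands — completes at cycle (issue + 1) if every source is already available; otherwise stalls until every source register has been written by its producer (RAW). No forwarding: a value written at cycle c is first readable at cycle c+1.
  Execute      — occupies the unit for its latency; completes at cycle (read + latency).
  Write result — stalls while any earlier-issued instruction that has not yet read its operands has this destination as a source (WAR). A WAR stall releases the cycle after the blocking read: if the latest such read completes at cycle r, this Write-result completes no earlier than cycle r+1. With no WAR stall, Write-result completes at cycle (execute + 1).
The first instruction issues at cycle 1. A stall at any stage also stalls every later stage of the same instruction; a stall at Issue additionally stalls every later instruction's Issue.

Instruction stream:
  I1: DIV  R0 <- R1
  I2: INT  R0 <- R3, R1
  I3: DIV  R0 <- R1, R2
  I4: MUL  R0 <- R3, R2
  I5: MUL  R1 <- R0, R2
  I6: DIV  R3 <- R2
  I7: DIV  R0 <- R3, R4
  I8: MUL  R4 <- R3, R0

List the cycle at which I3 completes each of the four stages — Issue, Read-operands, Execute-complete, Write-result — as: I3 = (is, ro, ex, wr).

I3 = (16, 17, 25, 26)

[I1] 1/2/10/11
[I2] 12/13/14/15  (WAW R0: wait I1 write@11)
[I3] 16/17/25/26  (WAW R0: wait I2 write@15)
[I4] 27/28/32/33  (WAW R0: wait I3 write@26)
[I5] 34/35/39/40  (struct: MUL busy until I4 writes@33)
[I6] 35/36/44/45
[I7] 46/47/55/56  (struct: DIV busy until I6 writes@45)
[I8] 47/57/61/62  (RAW R0: wait I7 write@56)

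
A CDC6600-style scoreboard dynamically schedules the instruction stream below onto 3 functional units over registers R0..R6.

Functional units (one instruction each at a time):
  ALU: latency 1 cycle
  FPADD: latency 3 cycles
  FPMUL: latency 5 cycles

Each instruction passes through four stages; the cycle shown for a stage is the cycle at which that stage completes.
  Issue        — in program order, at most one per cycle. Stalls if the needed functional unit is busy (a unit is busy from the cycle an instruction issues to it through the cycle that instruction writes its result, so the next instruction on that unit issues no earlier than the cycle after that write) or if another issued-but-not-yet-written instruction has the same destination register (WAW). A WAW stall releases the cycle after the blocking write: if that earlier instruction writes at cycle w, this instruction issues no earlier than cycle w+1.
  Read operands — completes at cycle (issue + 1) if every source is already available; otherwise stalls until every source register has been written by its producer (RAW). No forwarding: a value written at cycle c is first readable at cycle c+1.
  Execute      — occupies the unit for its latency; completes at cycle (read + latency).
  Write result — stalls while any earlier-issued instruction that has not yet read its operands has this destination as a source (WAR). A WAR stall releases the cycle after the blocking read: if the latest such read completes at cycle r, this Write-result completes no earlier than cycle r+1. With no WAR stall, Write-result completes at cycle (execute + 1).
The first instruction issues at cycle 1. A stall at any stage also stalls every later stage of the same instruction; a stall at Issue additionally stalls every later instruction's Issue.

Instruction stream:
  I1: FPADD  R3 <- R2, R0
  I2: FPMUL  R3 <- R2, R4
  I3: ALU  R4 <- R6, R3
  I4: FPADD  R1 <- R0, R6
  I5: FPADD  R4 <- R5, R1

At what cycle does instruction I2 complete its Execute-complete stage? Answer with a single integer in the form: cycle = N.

cycle = 13

  I1 | 1 | 2 | 5 | 6
  I2 | 7 | 8 | 13 | 14   WAW R3: wait I1 write@6
  I3 | 8 | 15 | 16 | 17   RAW R3: wait I2 write@14
  I4 | 9 | 10 | 13 | 14
  I5 | 18 | 19 | 22 | 23   WAW R4: wait I3 write@17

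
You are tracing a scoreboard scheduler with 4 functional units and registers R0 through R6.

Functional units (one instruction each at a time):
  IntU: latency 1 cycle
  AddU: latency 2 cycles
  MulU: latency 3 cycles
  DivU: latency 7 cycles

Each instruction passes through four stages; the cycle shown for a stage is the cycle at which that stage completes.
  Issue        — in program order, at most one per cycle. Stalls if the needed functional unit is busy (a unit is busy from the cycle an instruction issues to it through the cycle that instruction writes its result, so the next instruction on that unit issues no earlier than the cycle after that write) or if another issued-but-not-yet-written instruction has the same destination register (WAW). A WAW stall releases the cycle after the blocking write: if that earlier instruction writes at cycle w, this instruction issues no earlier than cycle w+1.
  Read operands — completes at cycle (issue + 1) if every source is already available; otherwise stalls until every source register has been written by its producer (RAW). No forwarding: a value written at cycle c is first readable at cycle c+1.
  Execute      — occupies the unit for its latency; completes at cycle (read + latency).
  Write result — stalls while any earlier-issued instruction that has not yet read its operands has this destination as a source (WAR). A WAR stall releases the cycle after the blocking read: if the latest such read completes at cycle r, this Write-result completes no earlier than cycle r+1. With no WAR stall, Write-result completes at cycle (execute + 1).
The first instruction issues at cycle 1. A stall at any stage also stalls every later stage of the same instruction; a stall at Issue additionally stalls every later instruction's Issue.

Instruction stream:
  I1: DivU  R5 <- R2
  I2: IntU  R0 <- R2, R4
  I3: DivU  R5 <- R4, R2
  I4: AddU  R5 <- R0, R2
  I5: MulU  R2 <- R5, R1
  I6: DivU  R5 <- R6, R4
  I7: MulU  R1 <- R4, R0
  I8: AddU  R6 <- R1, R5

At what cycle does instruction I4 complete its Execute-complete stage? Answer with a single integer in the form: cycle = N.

cycle = 24

[1] I1→DivU
[2] I1 RO, I2→IntU
[3] I2 RO
[4] I2 EX
[5] I2 WR R0
[9] I1 EX
[10] I1 WR R5
[11] I3→DivU
[12] I3 RO
[19] I3 EX
[20] I3 WR R5
[21] I4→AddU
[22] I4 RO, I5→MulU
[24] I4 EX
[25] I4 WR R5
[26] I5 RO, I6→DivU
[27] I6 RO
[29] I5 EX
[30] I5 WR R2
[31] I7→MulU
[32] I7 RO, I8→AddU
[34] I6 EX
[35] I6 WR R5, I7 EX
[36] I7 WR R1
[37] I8 RO
[39] I8 EX
[40] I8 WR R6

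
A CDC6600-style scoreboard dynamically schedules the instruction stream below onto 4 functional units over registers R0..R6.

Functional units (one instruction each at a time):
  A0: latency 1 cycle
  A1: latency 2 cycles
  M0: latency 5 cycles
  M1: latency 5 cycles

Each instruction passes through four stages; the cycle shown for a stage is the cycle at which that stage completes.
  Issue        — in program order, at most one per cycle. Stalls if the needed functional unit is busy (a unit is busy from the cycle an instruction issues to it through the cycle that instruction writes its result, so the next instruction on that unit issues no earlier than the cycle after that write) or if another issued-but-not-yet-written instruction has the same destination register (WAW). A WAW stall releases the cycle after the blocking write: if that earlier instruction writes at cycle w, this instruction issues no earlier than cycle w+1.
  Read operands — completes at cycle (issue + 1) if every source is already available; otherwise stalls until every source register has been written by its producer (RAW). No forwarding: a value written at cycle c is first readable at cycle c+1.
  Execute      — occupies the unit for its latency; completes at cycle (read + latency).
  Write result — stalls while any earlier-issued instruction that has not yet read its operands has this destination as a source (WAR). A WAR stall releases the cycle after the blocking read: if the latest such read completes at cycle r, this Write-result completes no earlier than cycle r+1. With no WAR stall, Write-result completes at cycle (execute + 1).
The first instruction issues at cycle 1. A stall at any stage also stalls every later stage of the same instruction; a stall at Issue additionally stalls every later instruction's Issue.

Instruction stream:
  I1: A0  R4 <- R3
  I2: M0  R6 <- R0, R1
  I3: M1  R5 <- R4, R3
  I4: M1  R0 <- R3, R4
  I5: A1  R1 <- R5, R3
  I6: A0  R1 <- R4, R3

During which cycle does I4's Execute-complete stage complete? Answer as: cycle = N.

cycle = 18

I1  is:1  ro:2  ex:3  wr:4
I2  is:2  ro:3  ex:8  wr:9
I3  is:3  ro:5  ex:10  wr:11  — RAW R4: wait I1 write@4
I4  is:12  ro:13  ex:18  wr:19  — struct: M1 busy until I3 writes@11
I5  is:13  ro:14  ex:16  wr:17
I6  is:18  ro:19  ex:20  wr:21  — WAW R1: wait I5 write@17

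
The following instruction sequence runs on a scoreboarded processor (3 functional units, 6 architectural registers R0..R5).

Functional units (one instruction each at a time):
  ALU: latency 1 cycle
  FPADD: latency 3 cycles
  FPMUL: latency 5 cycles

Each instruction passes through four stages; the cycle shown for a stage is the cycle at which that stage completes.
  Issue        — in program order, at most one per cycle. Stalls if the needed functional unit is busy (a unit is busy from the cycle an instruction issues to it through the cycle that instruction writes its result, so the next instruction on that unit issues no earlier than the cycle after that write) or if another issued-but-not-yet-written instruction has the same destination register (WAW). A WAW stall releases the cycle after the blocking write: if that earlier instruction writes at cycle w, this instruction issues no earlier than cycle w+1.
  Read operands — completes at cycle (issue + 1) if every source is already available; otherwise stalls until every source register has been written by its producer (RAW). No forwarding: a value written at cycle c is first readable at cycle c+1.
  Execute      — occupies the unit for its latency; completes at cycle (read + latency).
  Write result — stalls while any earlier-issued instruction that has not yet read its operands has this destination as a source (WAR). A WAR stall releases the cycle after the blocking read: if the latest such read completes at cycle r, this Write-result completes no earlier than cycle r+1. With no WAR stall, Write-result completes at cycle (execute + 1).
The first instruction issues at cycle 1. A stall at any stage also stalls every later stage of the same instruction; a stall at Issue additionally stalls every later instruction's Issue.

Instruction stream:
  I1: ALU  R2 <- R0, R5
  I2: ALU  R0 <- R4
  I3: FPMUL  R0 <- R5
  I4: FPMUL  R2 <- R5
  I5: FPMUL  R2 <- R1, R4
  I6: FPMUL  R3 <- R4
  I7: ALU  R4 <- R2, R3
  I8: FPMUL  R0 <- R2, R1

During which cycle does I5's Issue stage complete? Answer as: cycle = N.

cycle = 25

I1  is:1  ro:2  ex:3  wr:4
I2  is:5  ro:6  ex:7  wr:8  — struct: ALU busy until I1 writes@4
I3  is:9  ro:10  ex:15  wr:16  — WAW R0: wait I2 write@8
I4  is:17  ro:18  ex:23  wr:24  — struct: FPMUL busy until I3 writes@16
I5  is:25  ro:26  ex:31  wr:32  — struct: FPMUL busy until I4 writes@24
I6  is:33  ro:34  ex:39  wr:40  — struct: FPMUL busy until I5 writes@32
I7  is:34  ro:41  ex:42  wr:43  — RAW R3: wait I6 write@40
I8  is:41  ro:42  ex:47  wr:48  — struct: FPMUL busy until I6 writes@40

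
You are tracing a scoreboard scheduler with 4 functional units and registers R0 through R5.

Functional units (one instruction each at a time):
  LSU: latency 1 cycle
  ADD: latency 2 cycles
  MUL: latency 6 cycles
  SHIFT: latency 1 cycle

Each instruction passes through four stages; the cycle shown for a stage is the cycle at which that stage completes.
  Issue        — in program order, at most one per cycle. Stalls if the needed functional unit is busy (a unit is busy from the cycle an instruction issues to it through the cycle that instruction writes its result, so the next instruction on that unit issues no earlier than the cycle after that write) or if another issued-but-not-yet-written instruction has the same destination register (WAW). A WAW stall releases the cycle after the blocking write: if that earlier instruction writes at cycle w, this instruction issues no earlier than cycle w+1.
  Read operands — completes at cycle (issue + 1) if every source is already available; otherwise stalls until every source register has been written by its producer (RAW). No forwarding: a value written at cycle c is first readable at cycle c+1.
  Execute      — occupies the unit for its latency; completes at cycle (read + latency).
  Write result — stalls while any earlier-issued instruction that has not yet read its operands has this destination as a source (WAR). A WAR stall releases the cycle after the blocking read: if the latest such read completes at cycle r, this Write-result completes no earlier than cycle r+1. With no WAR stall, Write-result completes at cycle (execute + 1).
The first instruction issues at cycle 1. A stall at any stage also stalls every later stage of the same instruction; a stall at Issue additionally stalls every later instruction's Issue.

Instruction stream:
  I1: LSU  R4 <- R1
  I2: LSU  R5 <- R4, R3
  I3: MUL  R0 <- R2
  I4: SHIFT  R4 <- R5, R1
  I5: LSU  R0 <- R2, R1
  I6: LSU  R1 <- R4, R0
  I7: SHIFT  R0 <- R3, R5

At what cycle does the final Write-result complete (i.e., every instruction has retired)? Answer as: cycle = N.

cycle = 23

t=1  I1 dispatched to LSU
t=2  I1 operands ready
t=3  I1 complete
t=4  R4←I1
t=5  I2 dispatched to LSU
t=6  I2 operands ready; I3 dispatched to MUL
t=7  I2 complete; I3 operands ready; I4 dispatched to SHIFT
t=8  R5←I2
t=9  I4 operands ready
t=10  I4 complete
t=11  R4←I4
t=13  I3 complete
t=14  R0←I3
t=15  I5 dispatched to LSU
t=16  I5 operands ready
t=17  I5 complete
t=18  R0←I5
t=19  I6 dispatched to LSU
t=20  I6 operands ready; I7 dispatched to SHIFT
t=21  I6 complete; I7 operands ready
t=22  R1←I6; I7 complete
t=23  R0←I7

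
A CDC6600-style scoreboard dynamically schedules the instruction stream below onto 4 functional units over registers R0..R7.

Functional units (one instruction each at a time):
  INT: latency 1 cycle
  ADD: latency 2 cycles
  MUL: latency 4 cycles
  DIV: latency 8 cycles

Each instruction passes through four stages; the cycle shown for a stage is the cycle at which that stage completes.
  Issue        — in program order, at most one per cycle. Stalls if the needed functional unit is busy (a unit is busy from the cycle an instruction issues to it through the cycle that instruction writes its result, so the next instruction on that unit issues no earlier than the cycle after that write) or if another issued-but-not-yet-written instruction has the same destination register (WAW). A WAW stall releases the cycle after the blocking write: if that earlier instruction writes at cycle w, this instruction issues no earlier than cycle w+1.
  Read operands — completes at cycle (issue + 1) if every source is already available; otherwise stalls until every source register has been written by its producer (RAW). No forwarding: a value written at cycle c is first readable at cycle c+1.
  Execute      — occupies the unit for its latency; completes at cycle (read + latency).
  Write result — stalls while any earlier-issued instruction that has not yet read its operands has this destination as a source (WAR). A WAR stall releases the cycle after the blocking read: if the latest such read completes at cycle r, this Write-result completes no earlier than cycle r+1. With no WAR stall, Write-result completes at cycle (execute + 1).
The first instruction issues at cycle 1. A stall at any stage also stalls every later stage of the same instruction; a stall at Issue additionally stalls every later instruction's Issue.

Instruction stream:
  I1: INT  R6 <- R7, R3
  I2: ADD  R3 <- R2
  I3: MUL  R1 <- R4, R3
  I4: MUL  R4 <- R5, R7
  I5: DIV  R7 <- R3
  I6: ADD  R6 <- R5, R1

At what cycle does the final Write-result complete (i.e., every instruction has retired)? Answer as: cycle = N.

cycle = 24

t=1  issue I1 (INT)
t=2  I1 read-ops · issue I2 (ADD)
t=3  I1 finished on INT · I2 read-ops · issue I3 (MUL)
t=4  I1→R6
t=5  I2 finished on ADD
t=6  I2→R3
t=7  I3 read-ops
t=11  I3 finished on MUL
t=12  I3→R1
t=13  issue I4 (MUL)
t=14  I4 read-ops · issue I5 (DIV)
t=15  I5 read-ops · issue I6 (ADD)
t=16  I6 read-ops
t=18  I4 finished on MUL · I6 finished on ADD
t=19  I4→R4 · I6→R6
t=23  I5 finished on DIV
t=24  I5→R7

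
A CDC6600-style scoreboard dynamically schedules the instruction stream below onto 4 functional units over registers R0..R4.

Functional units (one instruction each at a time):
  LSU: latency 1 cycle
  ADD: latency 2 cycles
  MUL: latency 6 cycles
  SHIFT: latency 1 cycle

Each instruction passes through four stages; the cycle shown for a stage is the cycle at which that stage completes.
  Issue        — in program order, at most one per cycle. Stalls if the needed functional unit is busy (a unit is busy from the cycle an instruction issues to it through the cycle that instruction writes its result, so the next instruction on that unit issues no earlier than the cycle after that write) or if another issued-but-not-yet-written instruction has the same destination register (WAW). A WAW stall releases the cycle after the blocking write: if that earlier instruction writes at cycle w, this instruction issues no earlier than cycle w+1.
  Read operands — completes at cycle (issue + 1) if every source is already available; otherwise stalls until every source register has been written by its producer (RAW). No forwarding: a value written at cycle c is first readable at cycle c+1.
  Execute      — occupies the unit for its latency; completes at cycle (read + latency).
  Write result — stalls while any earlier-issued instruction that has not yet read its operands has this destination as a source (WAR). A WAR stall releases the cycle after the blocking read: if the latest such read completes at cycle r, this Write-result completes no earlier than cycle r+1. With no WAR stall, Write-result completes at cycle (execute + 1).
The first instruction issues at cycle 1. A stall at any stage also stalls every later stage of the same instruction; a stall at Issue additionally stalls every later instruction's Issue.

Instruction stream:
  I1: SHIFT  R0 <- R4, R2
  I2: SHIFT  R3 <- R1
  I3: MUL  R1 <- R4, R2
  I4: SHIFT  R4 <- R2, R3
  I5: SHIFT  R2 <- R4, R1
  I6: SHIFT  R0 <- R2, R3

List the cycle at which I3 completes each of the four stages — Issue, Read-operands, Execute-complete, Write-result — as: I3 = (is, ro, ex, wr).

I1: IS=1 RO=2 EX=3 WR=4
I2: IS=5 RO=6 EX=7 WR=8  [struct: SHIFT busy until I1 writes@4]
I3: IS=6 RO=7 EX=13 WR=14
I4: IS=9 RO=10 EX=11 WR=12  [struct: SHIFT busy until I2 writes@8]
I5: IS=13 RO=15 EX=16 WR=17  [struct: SHIFT busy until I4 writes@12; RAW R1: wait I3 write@14]
I6: IS=18 RO=19 EX=20 WR=21  [struct: SHIFT busy until I5 writes@17]

I3 = (6, 7, 13, 14)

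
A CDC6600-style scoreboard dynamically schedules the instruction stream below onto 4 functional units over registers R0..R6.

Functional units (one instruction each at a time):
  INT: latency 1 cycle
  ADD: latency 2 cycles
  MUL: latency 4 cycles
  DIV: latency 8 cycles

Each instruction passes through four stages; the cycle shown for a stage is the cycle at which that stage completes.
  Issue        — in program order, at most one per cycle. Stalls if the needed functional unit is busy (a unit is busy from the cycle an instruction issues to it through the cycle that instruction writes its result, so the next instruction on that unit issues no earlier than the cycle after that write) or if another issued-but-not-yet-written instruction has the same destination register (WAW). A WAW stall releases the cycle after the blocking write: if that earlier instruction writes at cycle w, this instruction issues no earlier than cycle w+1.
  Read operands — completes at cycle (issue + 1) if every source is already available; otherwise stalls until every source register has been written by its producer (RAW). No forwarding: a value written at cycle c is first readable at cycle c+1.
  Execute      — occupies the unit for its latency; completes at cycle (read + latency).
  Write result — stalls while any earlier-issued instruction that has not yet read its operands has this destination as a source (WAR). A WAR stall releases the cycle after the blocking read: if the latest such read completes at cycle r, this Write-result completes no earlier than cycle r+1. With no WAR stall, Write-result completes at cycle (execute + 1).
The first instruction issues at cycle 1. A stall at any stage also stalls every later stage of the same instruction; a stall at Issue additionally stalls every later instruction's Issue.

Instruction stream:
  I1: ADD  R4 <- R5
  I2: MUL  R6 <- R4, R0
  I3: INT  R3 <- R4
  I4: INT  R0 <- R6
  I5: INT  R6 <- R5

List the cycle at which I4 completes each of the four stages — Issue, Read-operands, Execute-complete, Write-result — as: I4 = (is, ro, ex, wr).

I4 = (9, 12, 13, 14)

[I1] 1/2/4/5
[I2] 2/6/10/11  (RAW R4: wait I1 write@5)
[I3] 3/6/7/8  (RAW R4: wait I1 write@5)
[I4] 9/12/13/14  (struct: INT busy until I3 writes@8; RAW R6: wait I2 write@11)
[I5] 15/16/17/18  (struct: INT busy until I4 writes@14)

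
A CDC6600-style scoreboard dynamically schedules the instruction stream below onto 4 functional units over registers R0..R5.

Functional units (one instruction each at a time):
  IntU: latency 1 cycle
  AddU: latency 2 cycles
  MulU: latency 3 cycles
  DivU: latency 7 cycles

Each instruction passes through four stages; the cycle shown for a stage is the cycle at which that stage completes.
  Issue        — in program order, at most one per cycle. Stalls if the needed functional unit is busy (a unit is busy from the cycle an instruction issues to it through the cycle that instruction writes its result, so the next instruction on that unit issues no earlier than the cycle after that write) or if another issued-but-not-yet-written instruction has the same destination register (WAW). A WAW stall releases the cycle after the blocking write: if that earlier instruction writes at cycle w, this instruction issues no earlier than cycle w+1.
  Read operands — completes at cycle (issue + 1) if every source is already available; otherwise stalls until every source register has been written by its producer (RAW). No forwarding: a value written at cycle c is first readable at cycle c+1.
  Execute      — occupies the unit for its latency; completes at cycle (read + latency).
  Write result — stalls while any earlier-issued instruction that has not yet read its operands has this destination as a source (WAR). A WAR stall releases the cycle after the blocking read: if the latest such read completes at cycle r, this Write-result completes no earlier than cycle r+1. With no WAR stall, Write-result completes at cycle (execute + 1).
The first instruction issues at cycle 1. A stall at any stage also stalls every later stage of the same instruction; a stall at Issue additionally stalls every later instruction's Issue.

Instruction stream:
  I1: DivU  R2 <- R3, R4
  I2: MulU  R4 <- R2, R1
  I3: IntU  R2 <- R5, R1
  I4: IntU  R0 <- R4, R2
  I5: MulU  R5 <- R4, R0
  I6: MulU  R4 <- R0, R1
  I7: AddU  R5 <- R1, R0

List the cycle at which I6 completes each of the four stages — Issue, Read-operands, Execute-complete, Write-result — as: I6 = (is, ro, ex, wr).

I6 = (24, 25, 28, 29)

c1: I1 issues→DivU
c2: I1 reads · I2 issues→MulU
c9: I1 exec-done
c10: I1 writes R2
c11: I2 reads · I3 issues→IntU
c12: I3 reads
c13: I3 exec-done
c14: I2 exec-done · I3 writes R2
c15: I2 writes R4 · I4 issues→IntU
c16: I4 reads · I5 issues→MulU
c17: I4 exec-done
c18: I4 writes R0
c19: I5 reads
c22: I5 exec-done
c23: I5 writes R5
c24: I6 issues→MulU
c25: I6 reads · I7 issues→AddU
c26: I7 reads
c28: I6 exec-done · I7 exec-done
c29: I6 writes R4 · I7 writes R5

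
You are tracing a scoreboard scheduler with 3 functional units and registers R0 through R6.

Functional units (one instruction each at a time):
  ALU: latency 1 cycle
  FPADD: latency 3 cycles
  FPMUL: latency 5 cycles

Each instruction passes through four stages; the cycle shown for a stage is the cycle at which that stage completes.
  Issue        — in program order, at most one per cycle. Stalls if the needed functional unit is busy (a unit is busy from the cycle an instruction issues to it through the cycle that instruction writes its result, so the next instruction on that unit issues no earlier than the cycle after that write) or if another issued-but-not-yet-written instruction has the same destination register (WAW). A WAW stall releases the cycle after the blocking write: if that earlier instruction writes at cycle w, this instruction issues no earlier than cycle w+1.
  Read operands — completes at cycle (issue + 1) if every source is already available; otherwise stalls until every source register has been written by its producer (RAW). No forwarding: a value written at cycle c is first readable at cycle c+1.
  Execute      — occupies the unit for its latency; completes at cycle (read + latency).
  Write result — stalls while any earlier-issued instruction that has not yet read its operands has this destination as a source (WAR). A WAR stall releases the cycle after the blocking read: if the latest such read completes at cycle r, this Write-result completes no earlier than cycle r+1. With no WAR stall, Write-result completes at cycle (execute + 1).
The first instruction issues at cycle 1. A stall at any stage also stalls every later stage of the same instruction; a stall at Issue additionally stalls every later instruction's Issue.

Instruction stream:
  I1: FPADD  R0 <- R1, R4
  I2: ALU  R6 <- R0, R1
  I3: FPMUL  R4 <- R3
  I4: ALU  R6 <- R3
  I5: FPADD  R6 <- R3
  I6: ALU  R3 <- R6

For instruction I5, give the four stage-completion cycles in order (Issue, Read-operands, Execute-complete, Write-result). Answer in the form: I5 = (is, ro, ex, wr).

  I1 | 1 | 2 | 5 | 6
  I2 | 2 | 7 | 8 | 9   RAW R0: wait I1 write@6
  I3 | 3 | 4 | 9 | 10
  I4 | 10 | 11 | 12 | 13   struct: ALU busy until I2 writes@9
  I5 | 14 | 15 | 18 | 19   WAW R6: wait I4 write@13
  I6 | 15 | 20 | 21 | 22   RAW R6: wait I5 write@19

I5 = (14, 15, 18, 19)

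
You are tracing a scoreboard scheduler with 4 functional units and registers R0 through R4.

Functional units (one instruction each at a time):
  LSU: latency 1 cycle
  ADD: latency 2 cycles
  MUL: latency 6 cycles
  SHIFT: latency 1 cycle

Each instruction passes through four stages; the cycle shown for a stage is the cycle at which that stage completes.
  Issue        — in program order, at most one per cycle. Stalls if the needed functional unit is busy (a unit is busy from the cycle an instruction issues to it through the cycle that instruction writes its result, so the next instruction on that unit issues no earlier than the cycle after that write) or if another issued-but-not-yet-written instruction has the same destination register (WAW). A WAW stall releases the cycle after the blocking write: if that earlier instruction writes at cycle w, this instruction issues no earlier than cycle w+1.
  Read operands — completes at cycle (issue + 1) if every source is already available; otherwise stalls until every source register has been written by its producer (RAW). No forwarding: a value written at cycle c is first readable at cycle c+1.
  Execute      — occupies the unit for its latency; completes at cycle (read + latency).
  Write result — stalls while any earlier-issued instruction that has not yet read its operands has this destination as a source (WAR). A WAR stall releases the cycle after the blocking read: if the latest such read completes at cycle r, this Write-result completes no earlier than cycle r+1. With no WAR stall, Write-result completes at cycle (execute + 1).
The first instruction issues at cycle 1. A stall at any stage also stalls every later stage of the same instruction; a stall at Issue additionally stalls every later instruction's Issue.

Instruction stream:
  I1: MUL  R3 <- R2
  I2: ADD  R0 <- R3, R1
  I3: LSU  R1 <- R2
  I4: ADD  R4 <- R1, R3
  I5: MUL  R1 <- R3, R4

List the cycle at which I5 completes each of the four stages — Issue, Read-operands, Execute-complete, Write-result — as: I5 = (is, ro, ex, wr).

I5 = (15, 19, 25, 26)

cycle 1: I1 issues→MUL
cycle 2: I1 reads | I2 issues→ADD
cycle 3: I3 issues→LSU
cycle 4: I3 reads
cycle 5: I3 exec-done
cycle 8: I1 exec-done
cycle 9: I1 writes R3
cycle 10: I2 reads
cycle 11: I3 writes R1
cycle 12: I2 exec-done
cycle 13: I2 writes R0
cycle 14: I4 issues→ADD
cycle 15: I4 reads | I5 issues→MUL
cycle 17: I4 exec-done
cycle 18: I4 writes R4
cycle 19: I5 reads
cycle 25: I5 exec-done
cycle 26: I5 writes R1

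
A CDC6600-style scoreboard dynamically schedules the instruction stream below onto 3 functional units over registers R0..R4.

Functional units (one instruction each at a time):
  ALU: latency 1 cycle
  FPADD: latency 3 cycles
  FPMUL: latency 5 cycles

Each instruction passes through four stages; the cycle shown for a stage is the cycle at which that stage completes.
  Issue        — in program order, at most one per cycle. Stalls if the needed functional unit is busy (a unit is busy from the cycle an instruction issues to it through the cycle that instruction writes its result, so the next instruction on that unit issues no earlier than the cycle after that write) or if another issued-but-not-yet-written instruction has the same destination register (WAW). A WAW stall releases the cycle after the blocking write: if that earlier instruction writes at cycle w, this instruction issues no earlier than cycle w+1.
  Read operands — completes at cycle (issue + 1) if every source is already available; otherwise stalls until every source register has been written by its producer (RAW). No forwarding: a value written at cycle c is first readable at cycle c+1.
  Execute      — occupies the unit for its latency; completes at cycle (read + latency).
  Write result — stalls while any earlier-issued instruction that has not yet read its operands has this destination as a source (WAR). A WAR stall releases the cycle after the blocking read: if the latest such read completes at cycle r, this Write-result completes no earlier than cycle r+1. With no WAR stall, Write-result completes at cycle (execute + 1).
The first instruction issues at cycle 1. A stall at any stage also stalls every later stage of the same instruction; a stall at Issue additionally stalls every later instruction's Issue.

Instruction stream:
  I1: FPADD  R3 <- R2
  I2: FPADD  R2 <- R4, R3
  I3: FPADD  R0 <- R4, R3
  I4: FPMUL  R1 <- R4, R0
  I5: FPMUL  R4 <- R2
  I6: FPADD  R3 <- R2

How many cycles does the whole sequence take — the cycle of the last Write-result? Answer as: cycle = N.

cycle = 33

1) issue 1, read 2, done 5, write 6
2) issue 7, read 8, done 11, write 12  <struct: FPADD busy until I1 writes@6>
3) issue 13, read 14, done 17, write 18  <struct: FPADD busy until I2 writes@12>
4) issue 14, read 19, done 24, write 25  <RAW R0: wait I3 write@18>
5) issue 26, read 27, done 32, write 33  <struct: FPMUL busy until I4 writes@25>
6) issue 27, read 28, done 31, write 32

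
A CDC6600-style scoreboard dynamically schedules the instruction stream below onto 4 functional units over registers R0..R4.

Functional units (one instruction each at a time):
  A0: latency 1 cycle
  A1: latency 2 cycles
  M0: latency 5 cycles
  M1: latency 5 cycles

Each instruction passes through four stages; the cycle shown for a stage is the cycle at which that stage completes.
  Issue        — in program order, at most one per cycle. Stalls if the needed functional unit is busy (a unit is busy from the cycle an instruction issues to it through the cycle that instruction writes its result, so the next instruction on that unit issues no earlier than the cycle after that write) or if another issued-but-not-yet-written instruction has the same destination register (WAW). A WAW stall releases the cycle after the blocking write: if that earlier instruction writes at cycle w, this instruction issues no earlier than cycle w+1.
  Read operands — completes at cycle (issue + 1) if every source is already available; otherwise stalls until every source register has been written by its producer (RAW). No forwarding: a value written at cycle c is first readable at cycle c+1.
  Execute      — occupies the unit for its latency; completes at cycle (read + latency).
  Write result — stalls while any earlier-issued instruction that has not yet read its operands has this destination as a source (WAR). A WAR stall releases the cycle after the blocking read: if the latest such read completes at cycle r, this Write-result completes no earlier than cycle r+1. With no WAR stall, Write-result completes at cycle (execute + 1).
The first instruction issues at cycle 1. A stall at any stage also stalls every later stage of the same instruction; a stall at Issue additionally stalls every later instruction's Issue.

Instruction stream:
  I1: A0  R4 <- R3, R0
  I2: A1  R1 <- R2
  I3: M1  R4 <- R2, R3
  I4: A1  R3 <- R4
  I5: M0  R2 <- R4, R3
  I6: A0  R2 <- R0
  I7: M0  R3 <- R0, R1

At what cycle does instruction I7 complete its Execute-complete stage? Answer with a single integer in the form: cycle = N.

I1  is:1  ro:2  ex:3  wr:4
I2  is:2  ro:3  ex:5  wr:6
I3  is:5  ro:6  ex:11  wr:12  — WAW R4: wait I1 write@4
I4  is:7  ro:13  ex:15  wr:16  — struct: A1 busy until I2 writes@6, RAW R4: wait I3 write@12
I5  is:8  ro:17  ex:22  wr:23  — RAW R3: wait I4 write@16
I6  is:24  ro:25  ex:26  wr:27  — WAW R2: wait I5 write@23
I7  is:25  ro:26  ex:31  wr:32

cycle = 31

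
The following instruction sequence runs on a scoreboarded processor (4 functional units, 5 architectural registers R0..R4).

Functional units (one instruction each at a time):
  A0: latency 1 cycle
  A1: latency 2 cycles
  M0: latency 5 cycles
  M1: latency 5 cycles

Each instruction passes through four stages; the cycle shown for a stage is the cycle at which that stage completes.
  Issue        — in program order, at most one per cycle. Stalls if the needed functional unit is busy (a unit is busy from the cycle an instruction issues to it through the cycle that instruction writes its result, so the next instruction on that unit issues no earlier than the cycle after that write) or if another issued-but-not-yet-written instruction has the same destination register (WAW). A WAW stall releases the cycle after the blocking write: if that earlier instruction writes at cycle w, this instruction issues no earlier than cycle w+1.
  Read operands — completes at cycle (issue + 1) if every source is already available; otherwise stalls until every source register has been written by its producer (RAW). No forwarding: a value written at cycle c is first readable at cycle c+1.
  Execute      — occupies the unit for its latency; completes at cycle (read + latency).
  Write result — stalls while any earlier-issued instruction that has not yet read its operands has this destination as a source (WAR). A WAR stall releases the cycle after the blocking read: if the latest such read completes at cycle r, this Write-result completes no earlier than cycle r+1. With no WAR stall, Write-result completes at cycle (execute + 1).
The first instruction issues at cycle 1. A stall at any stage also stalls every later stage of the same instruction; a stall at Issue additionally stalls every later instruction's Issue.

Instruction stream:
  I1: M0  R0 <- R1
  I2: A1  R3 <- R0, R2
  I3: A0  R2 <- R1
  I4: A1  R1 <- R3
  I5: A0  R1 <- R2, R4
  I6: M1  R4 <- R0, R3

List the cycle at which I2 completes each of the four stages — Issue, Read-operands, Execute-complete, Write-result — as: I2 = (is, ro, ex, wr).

[1] I1 issues→M0
[2] I1 reads; I2 issues→A1
[3] I3 issues→A0
[4] I3 reads
[5] I3 exec-done
[7] I1 exec-done
[8] I1 writes R0
[9] I2 reads
[10] I3 writes R2
[11] I2 exec-done
[12] I2 writes R3
[13] I4 issues→A1
[14] I4 reads
[16] I4 exec-done
[17] I4 writes R1
[18] I5 issues→A0
[19] I5 reads; I6 issues→M1
[20] I5 exec-done; I6 reads
[21] I5 writes R1
[25] I6 exec-done
[26] I6 writes R4

I2 = (2, 9, 11, 12)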